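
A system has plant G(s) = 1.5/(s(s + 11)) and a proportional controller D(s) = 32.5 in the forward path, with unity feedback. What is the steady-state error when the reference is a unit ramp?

0.226

The loop has one pole at the origin (type 1). Velocity error constant K_v = lim_{s→0} s·D(s)G(s) = 32.5·1.5/11 = 4.432.
Steady-state error to a unit ramp: e_ss = 1/K_v = 0.226.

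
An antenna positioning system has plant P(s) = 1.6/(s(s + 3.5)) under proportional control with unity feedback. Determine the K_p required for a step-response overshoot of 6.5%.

From %OS = 100·exp(−πζ/√(1−ζ²)) = 6.5%, ζ = −ln(0.065)/√(π²+ln²(0.065)) = 0.6564.
Characteristic equation s² + 3.5s + 1.6K_p = 0 gives ζ = 3.5/(2√(1.6K_p)).
Setting ζ = 0.6564: √(1.6K_p) = 3.5/(2·0.6564) = 2.666, so K_p = 7.108/1.6 = 4.44.

K_p = 4.44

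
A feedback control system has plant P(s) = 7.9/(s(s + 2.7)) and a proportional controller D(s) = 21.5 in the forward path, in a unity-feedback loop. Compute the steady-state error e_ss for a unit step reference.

0

The open loop D(s)P(s) has a pole at the origin (type 1), so the static position error constant is infinite and e_ss = 1/(1+∞) = 0.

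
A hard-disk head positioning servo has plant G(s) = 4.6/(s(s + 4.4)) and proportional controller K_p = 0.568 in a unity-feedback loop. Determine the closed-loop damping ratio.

ζ = 1.36

The closed-loop denominator is s(s+4.4) + 0.568·4.6 = s² + 4.4s + 2.613.
Matching s² + 2ζω_n s + ω_n²: ω_n = √2.613 = 1.616 rad/s and 2ζω_n = 4.4, so ζ = 4.4/(2·1.616) = 1.36.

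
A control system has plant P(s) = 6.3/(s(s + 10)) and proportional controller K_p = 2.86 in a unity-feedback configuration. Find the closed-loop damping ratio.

The closed-loop denominator is s(s+10) + 2.86·6.3 = s² + 10s + 18.02.
So ω_n² = 18.02 ⇒ ω_n = 4.245 rad/s, and ζ = 10/(2ω_n) = 1.18.

ζ = 1.18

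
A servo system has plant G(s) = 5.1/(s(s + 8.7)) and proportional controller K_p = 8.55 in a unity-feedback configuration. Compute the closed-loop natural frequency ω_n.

The closed-loop denominator is s(s+8.7) + 8.55·5.1 = s² + 8.7s + 43.61.
So ω_n² = 43.61 ⇒ ω_n = 6.603 rad/s, and ζ = 8.7/(2ω_n) = 0.659.

ω_n = 6.6 rad/s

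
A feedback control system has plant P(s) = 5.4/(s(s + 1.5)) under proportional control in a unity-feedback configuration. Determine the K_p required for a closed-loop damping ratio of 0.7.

Closed-loop characteristic equation: s² + 1.5s + K_p·5.4 = 0.
So ω_n = √(5.4K_p) and 2ζω_n = 1.5, giving ζ = 1.5/(2√(5.4K_p)).
Setting ζ = 0.7: √(5.4K_p) = 1.5/(2·0.7) = 1.071, so K_p = 1.148/5.4 = 0.213.

K_p = 0.213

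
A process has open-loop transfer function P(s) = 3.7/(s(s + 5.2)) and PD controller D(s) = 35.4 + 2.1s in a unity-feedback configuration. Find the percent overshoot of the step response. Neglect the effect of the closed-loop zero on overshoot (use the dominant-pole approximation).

11.5%

Forward path: (35.4 + 2.1s)·3.7/(s(s+5.2)). The closed-loop characteristic equation is s² + (5.2 + 3.7·2.1)s + 3.7·35.4 = 0.
That is s² + 12.97s + 131 = 0, so ω_n = 11.44 rad/s and ζ = 12.97/(2·11.44) = 0.5666.
%OS = 100·exp(−πζ/√(1−ζ²)) = 11.5%.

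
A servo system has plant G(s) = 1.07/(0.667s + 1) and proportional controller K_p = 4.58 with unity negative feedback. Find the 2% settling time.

T_s ≈ 0.452 s

Closed loop: T(s) = K_p·G/(1+K_p·G) = 4.901/(0.667s + 1 + 4.901), with pole at s = −(1 + 4.901)/0.667 = −8.846.
τ = 1/8.846 = 0.113 s, so 2% settling time ≈ 4τ = 0.452 s.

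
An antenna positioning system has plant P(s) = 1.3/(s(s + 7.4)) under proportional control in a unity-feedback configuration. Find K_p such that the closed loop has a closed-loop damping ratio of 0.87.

K_p = 13.9

Closed-loop characteristic equation: s² + 7.4s + K_p·1.3 = 0.
So ω_n = √(1.3K_p) and 2ζω_n = 7.4, giving ζ = 7.4/(2√(1.3K_p)).
Setting ζ = 0.87: √(1.3K_p) = 7.4/(2·0.87) = 4.253, so K_p = 18.09/1.3 = 13.9.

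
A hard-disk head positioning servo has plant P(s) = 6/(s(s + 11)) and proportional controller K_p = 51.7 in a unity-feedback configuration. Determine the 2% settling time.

T_s ≈ 0.727 s

Closed-loop characteristic equation: s² + 11s + 310.2 = 0, so ω_n = 17.61 rad/s and ζ = 11/(2·17.61) = 0.3123.
2% settling time T_s ≈ 4/(ζω_n) = 4/5.5 = 0.727 s.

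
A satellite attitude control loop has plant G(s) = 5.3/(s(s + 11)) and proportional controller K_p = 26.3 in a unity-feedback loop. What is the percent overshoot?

19.1%

Closed-loop characteristic equation: s² + 11s + 139.4 = 0, so ω_n = 11.81 rad/s and ζ = 11/(2·11.81) = 0.4659.
%OS = 100·exp(−πζ/√(1−ζ²)) = 100·exp(−π·0.4659/√0.783) = 19.1%.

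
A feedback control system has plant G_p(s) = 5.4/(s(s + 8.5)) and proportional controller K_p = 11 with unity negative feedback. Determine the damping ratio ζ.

1 + K_p·G_p(s) = 0 gives s² + 8.5s + 59.4 = 0.
So ω_n² = 59.4 ⇒ ω_n = 7.707 rad/s, and ζ = 8.5/(2ω_n) = 0.551.

ζ = 0.551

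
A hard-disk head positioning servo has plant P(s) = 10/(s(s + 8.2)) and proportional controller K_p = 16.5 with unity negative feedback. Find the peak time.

T_p = 0.258 s

The closed-loop denominator s² + 8.2s + 165 gives ω_n = √165 = 12.85 and ζ = 8.2/(2ω_n) = 0.3192.
Damped frequency ω_d = ω_n√(1−ζ²) = 12.17 rad/s, so peak time T_p = π/ω_d = 0.258 s.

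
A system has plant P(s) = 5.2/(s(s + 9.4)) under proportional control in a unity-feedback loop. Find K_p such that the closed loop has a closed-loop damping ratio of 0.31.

Closed-loop characteristic equation: s² + 9.4s + K_p·5.2 = 0.
So ω_n = √(5.2K_p) and 2ζω_n = 9.4, giving ζ = 9.4/(2√(5.2K_p)).
Setting ζ = 0.31: √(5.2K_p) = 9.4/(2·0.31) = 15.16, so K_p = 229.9/5.2 = 44.2.

K_p = 44.2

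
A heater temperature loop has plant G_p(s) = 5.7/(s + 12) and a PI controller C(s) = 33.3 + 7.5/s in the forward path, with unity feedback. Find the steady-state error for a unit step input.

0

The open loop C(s)G_p(s) has a pole at the origin (type 1), so the static position error constant is infinite and e_ss = 1/(1+∞) = 0.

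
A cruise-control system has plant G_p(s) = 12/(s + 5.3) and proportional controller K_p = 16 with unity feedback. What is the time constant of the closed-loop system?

τ = 0.00507 s

Closed-loop transfer function: T(s) = K_p·G_p(s)/(1 + K_p·G_p(s)) = 192/(s + 5.3 + 192) = 192/(s + 197.3).
Time constant τ = 1/197.3 = 0.00507 s.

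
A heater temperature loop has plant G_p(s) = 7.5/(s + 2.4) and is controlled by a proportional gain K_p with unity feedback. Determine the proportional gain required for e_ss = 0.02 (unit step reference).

K_p = 15.7

Steady-state error for a unit step on this type-0 loop is 1/(1 + K_p·G_p(0)).
G_p(0) = 3.125. Require 1/(1 + K_p·3.125) = 0.02, so 1 + 3.125·K_p = 50.
K_p = (50 − 1)/3.125 = 15.7.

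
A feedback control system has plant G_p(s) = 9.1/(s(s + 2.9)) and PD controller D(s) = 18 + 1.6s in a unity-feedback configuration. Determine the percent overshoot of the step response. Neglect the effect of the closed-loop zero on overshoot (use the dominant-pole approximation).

Forward path: (18 + 1.6s)·9.1/(s(s+2.9)). The closed-loop characteristic equation is s² + (2.9 + 9.1·1.6)s + 9.1·18 = 0.
That is s² + 17.46s + 163.8 = 0, so ω_n = 12.8 rad/s and ζ = 17.46/(2·12.8) = 0.6821.
%OS = 100·exp(−πζ/√(1−ζ²)) = 5.34%.

5.34%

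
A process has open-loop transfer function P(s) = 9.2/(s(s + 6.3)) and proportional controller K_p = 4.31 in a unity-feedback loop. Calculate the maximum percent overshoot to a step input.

16.3%

Closed-loop characteristic equation: s² + 6.3s + 39.65 = 0, so ω_n = 6.297 rad/s and ζ = 6.3/(2·6.297) = 0.5002.
%OS = 100·exp(−πζ/√(1−ζ²)) = 100·exp(−π·0.5002/√0.7498) = 16.3%.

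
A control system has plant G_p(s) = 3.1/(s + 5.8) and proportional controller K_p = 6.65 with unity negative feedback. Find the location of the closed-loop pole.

s = -26.42

Closed-loop transfer function: T(s) = K_p·G_p(s)/(1 + K_p·G_p(s)) = 20.62/(s + 5.8 + 20.62) = 20.62/(s + 26.42).
The closed-loop pole is at s = −26.42.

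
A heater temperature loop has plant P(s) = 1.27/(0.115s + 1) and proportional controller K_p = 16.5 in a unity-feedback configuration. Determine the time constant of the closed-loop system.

τ = 0.00524 s

Closed loop: T(s) = K_p·P/(1+K_p·P) = 20.96/(0.115s + 1 + 20.96), with pole at s = −(1 + 20.96)/0.115 = −190.9.
Closed-loop time constant τ = 1/190.9 = 0.00524 s.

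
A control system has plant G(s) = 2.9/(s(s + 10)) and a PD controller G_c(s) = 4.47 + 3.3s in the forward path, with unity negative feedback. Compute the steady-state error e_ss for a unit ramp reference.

The loop has one pole at the origin (type 1). Velocity error constant K_v = lim_{s→0} s·G_c(s)G(s) = 4.47·2.9/10 = 1.296.
Steady-state error to a unit ramp: e_ss = 1/K_v = 0.771.

0.771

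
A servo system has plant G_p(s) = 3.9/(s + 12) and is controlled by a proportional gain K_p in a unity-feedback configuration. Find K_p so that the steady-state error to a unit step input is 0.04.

K_p = 73.8

Steady-state error for a unit step on this type-0 loop is 1/(1 + K_p·G_p(0)).
G_p(0) = 0.325. Require 1/(1 + K_p·0.325) = 0.04, so 1 + 0.325·K_p = 25.
K_p = (25 − 1)/0.325 = 73.8.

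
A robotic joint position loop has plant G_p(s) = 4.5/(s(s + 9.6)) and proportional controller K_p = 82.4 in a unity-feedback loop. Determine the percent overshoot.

From 1 + K_pG_p(s) = 0: s² + 9.6s + 370.8 = 0 ⇒ ω_n = 19.26, ζ = 0.2493.
%OS = 100·exp(−πζ/√(1−ζ²)) = 100·exp(−π·0.2493/√0.9379) = 44.5%.

44.5%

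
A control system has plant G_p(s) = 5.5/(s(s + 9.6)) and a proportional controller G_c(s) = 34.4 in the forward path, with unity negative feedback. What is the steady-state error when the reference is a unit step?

0

The open loop G_c(s)G_p(s) has a pole at the origin (type 1), so the static position error constant is infinite and e_ss = 1/(1+∞) = 0.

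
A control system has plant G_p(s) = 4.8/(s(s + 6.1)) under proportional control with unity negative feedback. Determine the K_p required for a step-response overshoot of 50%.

From %OS = 100·exp(−πζ/√(1−ζ²)) = 50%, ζ = −ln(0.5)/√(π²+ln²(0.5)) = 0.2155.
Characteristic equation s² + 6.1s + 4.8K_p = 0 gives ζ = 6.1/(2√(4.8K_p)).
Setting ζ = 0.2155: √(4.8K_p) = 6.1/(2·0.2155) = 14.16, so K_p = 200.4/4.8 = 41.7.

K_p = 41.7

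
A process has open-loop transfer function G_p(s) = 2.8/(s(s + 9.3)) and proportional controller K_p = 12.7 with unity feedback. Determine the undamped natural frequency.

The closed-loop denominator is s(s+9.3) + 12.7·2.8 = s² + 9.3s + 35.56.
So ω_n² = 35.56 ⇒ ω_n = 5.963 rad/s, and ζ = 9.3/(2ω_n) = 0.78.

ω_n = 5.96 rad/s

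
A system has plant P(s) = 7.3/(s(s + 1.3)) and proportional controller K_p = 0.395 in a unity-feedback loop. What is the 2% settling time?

T_s ≈ 6.15 s

Closed-loop characteristic equation: s² + 1.3s + 2.884 = 0, so ω_n = 1.698 rad/s and ζ = 1.3/(2·1.698) = 0.3828.
2% settling time T_s ≈ 4/(ζω_n) = 4/0.65 = 6.15 s.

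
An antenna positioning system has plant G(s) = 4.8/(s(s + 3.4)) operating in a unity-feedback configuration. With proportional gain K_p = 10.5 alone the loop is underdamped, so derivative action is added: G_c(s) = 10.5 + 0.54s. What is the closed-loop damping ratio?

Forward path: (10.5 + 0.54s)·4.8/(s(s+3.4)). The closed-loop characteristic equation is s² + (3.4 + 4.8·0.54)s + 4.8·10.5 = 0.
That is s² + 5.992s + 50.4 = 0, so ω_n = 7.099 rad/s and ζ = 5.992/(2·7.099) = 0.422.

ζ = 0.422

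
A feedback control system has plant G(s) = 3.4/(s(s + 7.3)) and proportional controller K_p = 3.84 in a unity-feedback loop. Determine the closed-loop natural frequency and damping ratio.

The closed-loop denominator is s(s+7.3) + 3.84·3.4 = s² + 7.3s + 13.06.
Matching s² + 2ζω_n s + ω_n²: ω_n = √13.06 = 3.613 rad/s and 2ζω_n = 7.3, so ζ = 7.3/(2·3.613) = 1.01.

ω_n = 3.61 rad/s, ζ = 1.01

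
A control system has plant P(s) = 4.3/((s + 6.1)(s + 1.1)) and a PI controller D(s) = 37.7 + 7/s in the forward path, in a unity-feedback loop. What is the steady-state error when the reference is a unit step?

0

The open loop D(s)P(s) has a pole at the origin (type 1), so the static position error constant is infinite and e_ss = 1/(1+∞) = 0.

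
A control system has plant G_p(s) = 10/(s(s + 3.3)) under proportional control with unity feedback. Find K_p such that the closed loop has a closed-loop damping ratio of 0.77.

K_p = 0.459

Closed-loop characteristic equation: s² + 3.3s + K_p·10 = 0.
So ω_n = √(10K_p) and 2ζω_n = 3.3, giving ζ = 3.3/(2√(10K_p)).
Setting ζ = 0.77: √(10K_p) = 3.3/(2·0.77) = 2.143, so K_p = 4.592/10 = 0.459.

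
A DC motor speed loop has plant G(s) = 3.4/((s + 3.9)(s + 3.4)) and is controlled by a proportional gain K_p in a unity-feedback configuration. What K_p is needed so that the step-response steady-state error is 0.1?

K_p = 35.1

Steady-state error for a unit step on this type-0 loop is 1/(1 + K_p·G(0)).
G(0) = 0.2564. Require 1/(1 + K_p·0.2564) = 0.1, so 1 + 0.2564·K_p = 10.
K_p = (10 − 1)/0.2564 = 35.1.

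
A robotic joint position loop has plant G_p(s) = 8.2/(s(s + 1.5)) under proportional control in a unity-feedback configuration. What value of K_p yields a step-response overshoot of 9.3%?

K_p = 0.189

From %OS = 100·exp(−πζ/√(1−ζ²)) = 9.3%, ζ = −ln(0.093)/√(π²+ln²(0.093)) = 0.6031.
Characteristic equation s² + 1.5s + 8.2K_p = 0 gives ζ = 1.5/(2√(8.2K_p)).
Setting ζ = 0.6031: √(8.2K_p) = 1.5/(2·0.6031) = 1.244, so K_p = 1.547/8.2 = 0.189.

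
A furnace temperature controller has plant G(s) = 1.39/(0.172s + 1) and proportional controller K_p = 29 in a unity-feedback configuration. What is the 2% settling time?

T_s ≈ 0.0167 s

Closed loop: T(s) = K_p·G/(1+K_p·G) = 40.31/(0.172s + 1 + 40.31), with pole at s = −(1 + 40.31)/0.172 = −240.2.
τ = 1/240.2 = 0.004164 s, so 2% settling time ≈ 4τ = 0.0167 s.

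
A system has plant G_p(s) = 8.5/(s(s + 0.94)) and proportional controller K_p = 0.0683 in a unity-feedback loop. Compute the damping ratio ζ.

ζ = 0.617

1 + K_p·G_p(s) = 0 gives s² + 0.94s + 0.5806 = 0.
Matching s² + 2ζω_n s + ω_n²: ω_n = √0.5806 = 0.7619 rad/s and 2ζω_n = 0.94, so ζ = 0.94/(2·0.7619) = 0.617.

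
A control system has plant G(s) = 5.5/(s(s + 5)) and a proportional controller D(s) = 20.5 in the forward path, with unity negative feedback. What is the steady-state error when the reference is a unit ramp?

0.0443

The loop has one pole at the origin (type 1). Velocity error constant K_v = lim_{s→0} s·D(s)G(s) = 20.5·5.5/5 = 22.55.
Steady-state error to a unit ramp: e_ss = 1/K_v = 0.0443.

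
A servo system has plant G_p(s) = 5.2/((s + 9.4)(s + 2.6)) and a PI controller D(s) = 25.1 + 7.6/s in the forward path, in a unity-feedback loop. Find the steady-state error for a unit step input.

The open loop D(s)G_p(s) has a pole at the origin (type 1), so the static position error constant is infinite and e_ss = 1/(1+∞) = 0.

0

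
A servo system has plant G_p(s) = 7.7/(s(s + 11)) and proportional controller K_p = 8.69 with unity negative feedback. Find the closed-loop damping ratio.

The closed-loop denominator is s(s+11) + 8.69·7.7 = s² + 11s + 66.91.
So ω_n² = 66.91 ⇒ ω_n = 8.18 rad/s, and ζ = 11/(2ω_n) = 0.672.

ζ = 0.672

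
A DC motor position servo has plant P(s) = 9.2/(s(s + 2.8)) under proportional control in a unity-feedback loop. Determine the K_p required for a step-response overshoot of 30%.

From %OS = 100·exp(−πζ/√(1−ζ²)) = 30%, ζ = −ln(0.3)/√(π²+ln²(0.3)) = 0.3579.
Characteristic equation s² + 2.8s + 9.2K_p = 0 gives ζ = 2.8/(2√(9.2K_p)).
Setting ζ = 0.3579: √(9.2K_p) = 2.8/(2·0.3579) = 3.912, so K_p = 15.31/9.2 = 1.66.

K_p = 1.66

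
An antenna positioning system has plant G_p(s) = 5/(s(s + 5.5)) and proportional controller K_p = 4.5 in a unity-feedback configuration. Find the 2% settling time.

The closed-loop denominator s² + 5.5s + 22.5 gives ω_n = √22.5 = 4.743 and ζ = 5.5/(2ω_n) = 0.5798.
2% settling time T_s ≈ 4/(ζω_n) = 4/2.75 = 1.45 s.

T_s ≈ 1.45 s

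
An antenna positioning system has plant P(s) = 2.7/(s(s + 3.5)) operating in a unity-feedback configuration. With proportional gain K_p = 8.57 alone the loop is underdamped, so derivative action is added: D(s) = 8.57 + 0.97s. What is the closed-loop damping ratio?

Forward path: (8.57 + 0.97s)·2.7/(s(s+3.5)). The closed-loop characteristic equation is s² + (3.5 + 2.7·0.97)s + 2.7·8.57 = 0.
That is s² + 6.119s + 23.14 = 0, so ω_n = 4.81 rad/s and ζ = 6.119/(2·4.81) = 0.636.

ζ = 0.636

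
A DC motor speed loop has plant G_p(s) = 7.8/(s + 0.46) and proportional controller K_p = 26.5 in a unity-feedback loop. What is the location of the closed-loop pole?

Closed-loop transfer function: T(s) = K_p·G_p(s)/(1 + K_p·G_p(s)) = 206.7/(s + 0.46 + 206.7) = 206.7/(s + 207.2).
The closed-loop pole is at s = −207.2.

s = -207.2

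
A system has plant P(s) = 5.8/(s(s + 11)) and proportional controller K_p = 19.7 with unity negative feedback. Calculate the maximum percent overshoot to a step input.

15.2%

The closed-loop denominator s² + 11s + 114.3 gives ω_n = √114.3 = 10.69 and ζ = 11/(2ω_n) = 0.5145.
%OS = 100·exp(−πζ/√(1−ζ²)) = 100·exp(−π·0.5145/√0.7353) = 15.2%.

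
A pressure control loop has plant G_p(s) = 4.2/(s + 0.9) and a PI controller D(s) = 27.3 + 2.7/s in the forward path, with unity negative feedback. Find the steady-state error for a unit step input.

0

The open loop D(s)G_p(s) has a pole at the origin (type 1), so the static position error constant is infinite and e_ss = 1/(1+∞) = 0.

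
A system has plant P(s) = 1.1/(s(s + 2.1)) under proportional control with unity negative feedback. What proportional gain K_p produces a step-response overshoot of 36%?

From %OS = 100·exp(−πζ/√(1−ζ²)) = 36%, ζ = −ln(0.36)/√(π²+ln²(0.36)) = 0.3093.
Characteristic equation s² + 2.1s + 1.1K_p = 0 gives ζ = 2.1/(2√(1.1K_p)).
Setting ζ = 0.3093: √(1.1K_p) = 2.1/(2·0.3093) = 3.395, so K_p = 11.53/1.1 = 10.5.

K_p = 10.5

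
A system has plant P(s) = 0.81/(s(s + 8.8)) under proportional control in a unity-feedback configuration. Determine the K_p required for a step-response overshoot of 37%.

K_p = 263

From %OS = 100·exp(−πζ/√(1−ζ²)) = 37%, ζ = −ln(0.37)/√(π²+ln²(0.37)) = 0.3017.
Characteristic equation s² + 8.8s + 0.81K_p = 0 gives ζ = 8.8/(2√(0.81K_p)).
Setting ζ = 0.3017: √(0.81K_p) = 8.8/(2·0.3017) = 14.58, so K_p = 212.7/0.81 = 263.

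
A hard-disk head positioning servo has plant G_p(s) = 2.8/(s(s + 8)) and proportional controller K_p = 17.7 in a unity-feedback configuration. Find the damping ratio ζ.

With unity feedback the closed-loop characteristic equation is s² + 8s + 17.7·2.8 = s² + 8s + 49.56 = 0.
So ω_n² = 49.56 ⇒ ω_n = 7.04 rad/s, and ζ = 8/(2ω_n) = 0.568.

ζ = 0.568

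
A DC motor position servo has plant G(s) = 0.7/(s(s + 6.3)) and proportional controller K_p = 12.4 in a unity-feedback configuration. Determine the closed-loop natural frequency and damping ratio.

ω_n = 2.95 rad/s, ζ = 1.07

1 + K_p·G(s) = 0 gives s² + 6.3s + 8.68 = 0.
Matching s² + 2ζω_n s + ω_n²: ω_n = √8.68 = 2.946 rad/s and 2ζω_n = 6.3, so ζ = 6.3/(2·2.946) = 1.07.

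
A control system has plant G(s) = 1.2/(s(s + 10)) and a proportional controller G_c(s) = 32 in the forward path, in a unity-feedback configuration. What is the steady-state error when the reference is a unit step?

The open loop G_c(s)G(s) has a pole at the origin (type 1), so the static position error constant is infinite and e_ss = 1/(1+∞) = 0.

0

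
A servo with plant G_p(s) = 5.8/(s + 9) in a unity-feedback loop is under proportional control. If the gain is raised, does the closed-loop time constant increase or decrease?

decrease

The closed-loop bandwidth 9+K_p·5.8 grows with K_p, so τ shrinks.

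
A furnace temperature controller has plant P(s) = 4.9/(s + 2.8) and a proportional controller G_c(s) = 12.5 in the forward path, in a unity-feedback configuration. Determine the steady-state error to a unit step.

The loop is type 0. Static position error constant K_pos = G_c(0)·P(0) = 12.5·1.75 = 21.88.
Steady-state error to a unit step: e_ss = 1/(1+K_pos) = 1/22.88 = 0.0437.

0.0437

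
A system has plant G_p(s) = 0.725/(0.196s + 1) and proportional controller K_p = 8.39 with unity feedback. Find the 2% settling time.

Closed loop: T(s) = K_p·G_p/(1+K_p·G_p) = 6.083/(0.196s + 1 + 6.083), with pole at s = −(1 + 6.083)/0.196 = −36.14.
τ = 1/36.14 = 0.02767 s, so 2% settling time ≈ 4τ = 0.111 s.

T_s ≈ 0.111 s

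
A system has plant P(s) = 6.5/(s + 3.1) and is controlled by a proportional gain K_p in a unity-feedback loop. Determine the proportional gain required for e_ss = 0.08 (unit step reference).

K_p = 5.48

Steady-state error for a unit step on this type-0 loop is 1/(1 + K_p·P(0)).
P(0) = 2.097. Require 1/(1 + K_p·2.097) = 0.08, so 1 + 2.097·K_p = 12.5.
K_p = (12.5 − 1)/2.097 = 5.48.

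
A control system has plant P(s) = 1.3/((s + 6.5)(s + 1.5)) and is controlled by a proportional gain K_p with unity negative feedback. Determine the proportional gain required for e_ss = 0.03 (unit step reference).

K_p = 243

The loop is type 0, so e_ss(step) = 1/(1 + K_pos) with K_pos = K_p·P(0).
P(0) = 0.1333. Require 1/(1 + K_p·0.1333) = 0.03, so 1 + 0.1333·K_p = 33.33.
K_p = (33.33 − 1)/0.1333 = 243.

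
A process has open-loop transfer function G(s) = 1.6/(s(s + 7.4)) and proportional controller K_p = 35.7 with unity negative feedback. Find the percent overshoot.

From 1 + K_pG(s) = 0: s² + 7.4s + 57.12 = 0 ⇒ ω_n = 7.558, ζ = 0.4896.
%OS = 100·exp(−πζ/√(1−ζ²)) = 100·exp(−π·0.4896/√0.7603) = 17.1%.

17.1%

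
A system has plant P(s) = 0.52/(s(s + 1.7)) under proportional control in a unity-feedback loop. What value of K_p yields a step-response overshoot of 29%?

K_p = 10.3

From %OS = 100·exp(−πζ/√(1−ζ²)) = 29%, ζ = −ln(0.29)/√(π²+ln²(0.29)) = 0.3666.
Characteristic equation s² + 1.7s + 0.52K_p = 0 gives ζ = 1.7/(2√(0.52K_p)).
Setting ζ = 0.3666: √(0.52K_p) = 1.7/(2·0.3666) = 2.319, so K_p = 5.376/0.52 = 10.3.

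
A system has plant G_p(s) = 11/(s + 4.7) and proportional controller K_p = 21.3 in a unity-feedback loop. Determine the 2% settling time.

Closed-loop transfer function: T(s) = K_p·G_p(s)/(1 + K_p·G_p(s)) = 234.3/(s + 4.7 + 234.3) = 234.3/(s + 239).
Time constant τ = 1/239 = 0.004184 s, so the 2% settling time is about 4τ = 0.0167 s.

T_s ≈ 0.0167 s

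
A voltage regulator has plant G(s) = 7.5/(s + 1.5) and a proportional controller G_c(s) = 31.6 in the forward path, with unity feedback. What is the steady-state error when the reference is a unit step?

The loop is type 0. Static position error constant K_pos = G_c(0)·G(0) = 31.6·5 = 158.
Steady-state error to a unit step: e_ss = 1/(1+K_pos) = 1/159 = 0.00629.

0.00629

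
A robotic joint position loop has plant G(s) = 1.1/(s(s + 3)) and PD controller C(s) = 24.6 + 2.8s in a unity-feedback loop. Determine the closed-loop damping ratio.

ζ = 0.584

Forward path: (24.6 + 2.8s)·1.1/(s(s+3)). The closed-loop characteristic equation is s² + (3 + 1.1·2.8)s + 1.1·24.6 = 0.
That is s² + 6.08s + 27.06 = 0, so ω_n = 5.202 rad/s and ζ = 6.08/(2·5.202) = 0.5844.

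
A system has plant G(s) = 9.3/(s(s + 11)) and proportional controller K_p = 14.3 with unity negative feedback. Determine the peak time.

The closed-loop denominator s² + 11s + 133 gives ω_n = √133 = 11.53 and ζ = 11/(2ω_n) = 0.4769.
Damped frequency ω_d = ω_n√(1−ζ²) = 10.14 rad/s, so peak time T_p = π/ω_d = 0.31 s.

T_p = 0.31 s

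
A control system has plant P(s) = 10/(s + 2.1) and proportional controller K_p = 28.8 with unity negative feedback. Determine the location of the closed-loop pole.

s = -290.1

Closed-loop transfer function: T(s) = K_p·P(s)/(1 + K_p·P(s)) = 288/(s + 2.1 + 288) = 288/(s + 290.1).
The closed-loop pole is at s = −290.1.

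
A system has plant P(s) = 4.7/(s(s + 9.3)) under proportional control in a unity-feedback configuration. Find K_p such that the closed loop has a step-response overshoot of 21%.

K_p = 23.2

From %OS = 100·exp(−πζ/√(1−ζ²)) = 21%, ζ = −ln(0.21)/√(π²+ln²(0.21)) = 0.4449.
Characteristic equation s² + 9.3s + 4.7K_p = 0 gives ζ = 9.3/(2√(4.7K_p)).
Setting ζ = 0.4449: √(4.7K_p) = 9.3/(2·0.4449) = 10.45, so K_p = 109.2/4.7 = 23.2.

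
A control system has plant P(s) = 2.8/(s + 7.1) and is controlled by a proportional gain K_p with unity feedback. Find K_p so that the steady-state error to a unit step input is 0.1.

K_p = 22.8

The loop is type 0, so e_ss(step) = 1/(1 + K_pos) with K_pos = K_p·P(0).
P(0) = 0.3944. Require 1/(1 + K_p·0.3944) = 0.1, so 1 + 0.3944·K_p = 10.
K_p = (10 − 1)/0.3944 = 22.8.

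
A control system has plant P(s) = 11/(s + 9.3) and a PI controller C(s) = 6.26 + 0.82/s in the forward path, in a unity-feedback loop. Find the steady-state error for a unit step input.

The open loop C(s)P(s) has a pole at the origin (type 1), so the static position error constant is infinite and e_ss = 1/(1+∞) = 0.

0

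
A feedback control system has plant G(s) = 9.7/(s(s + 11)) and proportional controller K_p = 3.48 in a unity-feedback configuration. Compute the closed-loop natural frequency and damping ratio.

ω_n = 5.81 rad/s, ζ = 0.947

1 + K_p·G(s) = 0 gives s² + 11s + 33.76 = 0.
So ω_n² = 33.76 ⇒ ω_n = 5.81 rad/s, and ζ = 11/(2ω_n) = 0.947.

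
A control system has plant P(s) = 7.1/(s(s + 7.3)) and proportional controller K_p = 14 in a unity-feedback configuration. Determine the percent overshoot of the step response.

29.1%

The closed-loop denominator s² + 7.3s + 99.4 gives ω_n = √99.4 = 9.97 and ζ = 7.3/(2ω_n) = 0.3661.
%OS = 100·exp(−πζ/√(1−ζ²)) = 100·exp(−π·0.3661/√0.866) = 29.1%.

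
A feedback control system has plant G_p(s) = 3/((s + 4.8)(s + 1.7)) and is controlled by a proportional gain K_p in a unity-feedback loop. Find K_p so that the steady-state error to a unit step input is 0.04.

K_p = 65.3

The loop is type 0, so e_ss(step) = 1/(1 + K_pos) with K_pos = K_p·G_p(0).
G_p(0) = 0.3676. Require 1/(1 + K_p·0.3676) = 0.04, so 1 + 0.3676·K_p = 25.
K_p = (25 − 1)/0.3676 = 65.3.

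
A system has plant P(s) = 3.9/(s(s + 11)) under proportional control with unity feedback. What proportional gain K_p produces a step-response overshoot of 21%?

K_p = 39.2

From %OS = 100·exp(−πζ/√(1−ζ²)) = 21%, ζ = −ln(0.21)/√(π²+ln²(0.21)) = 0.4449.
Characteristic equation s² + 11s + 3.9K_p = 0 gives ζ = 11/(2√(3.9K_p)).
Setting ζ = 0.4449: √(3.9K_p) = 11/(2·0.4449) = 12.36, so K_p = 152.8/3.9 = 39.2.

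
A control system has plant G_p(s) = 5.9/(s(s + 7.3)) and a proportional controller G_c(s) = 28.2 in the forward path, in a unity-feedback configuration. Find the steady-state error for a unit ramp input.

The loop has one pole at the origin (type 1). Velocity error constant K_v = lim_{s→0} s·G_c(s)G_p(s) = 28.2·5.9/7.3 = 22.79.
Steady-state error to a unit ramp: e_ss = 1/K_v = 0.0439.

0.0439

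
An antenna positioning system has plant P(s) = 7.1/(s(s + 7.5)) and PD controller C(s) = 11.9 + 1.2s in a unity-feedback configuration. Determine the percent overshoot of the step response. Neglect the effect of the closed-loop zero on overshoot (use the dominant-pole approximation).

Forward path: (11.9 + 1.2s)·7.1/(s(s+7.5)). The closed-loop characteristic equation is s² + (7.5 + 7.1·1.2)s + 7.1·11.9 = 0.
That is s² + 16.02s + 84.49 = 0, so ω_n = 9.192 rad/s and ζ = 16.02/(2·9.192) = 0.8714.
%OS = 100·exp(−πζ/√(1−ζ²)) = 0.377%.

0.377%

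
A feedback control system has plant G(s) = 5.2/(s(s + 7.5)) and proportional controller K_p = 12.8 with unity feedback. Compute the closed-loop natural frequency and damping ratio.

ω_n = 8.16 rad/s, ζ = 0.46

With unity feedback the closed-loop characteristic equation is s² + 7.5s + 12.8·5.2 = s² + 7.5s + 66.56 = 0.
Matching s² + 2ζω_n s + ω_n²: ω_n = √66.56 = 8.158 rad/s and 2ζω_n = 7.5, so ζ = 7.5/(2·8.158) = 0.46.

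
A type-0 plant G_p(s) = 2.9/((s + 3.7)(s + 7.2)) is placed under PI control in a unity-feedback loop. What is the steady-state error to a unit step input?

The PI controller's integrator makes the forward path type 1, so e_ss to a step is zero.

0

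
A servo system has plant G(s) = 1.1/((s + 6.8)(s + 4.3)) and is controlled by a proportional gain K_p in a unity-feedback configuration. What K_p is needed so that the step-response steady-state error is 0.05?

K_p = 505

The loop is type 0, so e_ss(step) = 1/(1 + K_pos) with K_pos = K_p·G(0).
G(0) = 0.03762. Require 1/(1 + K_p·0.03762) = 0.05, so 1 + 0.03762·K_p = 20.
K_p = (20 − 1)/0.03762 = 505.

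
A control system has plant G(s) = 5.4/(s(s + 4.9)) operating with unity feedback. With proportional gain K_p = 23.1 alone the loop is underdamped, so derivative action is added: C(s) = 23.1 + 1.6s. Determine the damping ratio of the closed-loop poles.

Forward path: (23.1 + 1.6s)·5.4/(s(s+4.9)). The closed-loop characteristic equation is s² + (4.9 + 5.4·1.6)s + 5.4·23.1 = 0.
That is s² + 13.54s + 124.7 = 0, so ω_n = 11.17 rad/s and ζ = 13.54/(2·11.17) = 0.6062.

ζ = 0.606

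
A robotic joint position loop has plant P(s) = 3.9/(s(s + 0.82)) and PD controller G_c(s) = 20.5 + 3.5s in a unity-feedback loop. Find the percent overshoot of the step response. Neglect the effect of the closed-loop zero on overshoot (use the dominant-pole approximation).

Forward path: (20.5 + 3.5s)·3.9/(s(s+0.82)). The closed-loop characteristic equation is s² + (0.82 + 3.9·3.5)s + 3.9·20.5 = 0.
That is s² + 14.47s + 79.95 = 0, so ω_n = 8.941 rad/s and ζ = 14.47/(2·8.941) = 0.8092.
%OS = 100·exp(−πζ/√(1−ζ²)) = 1.32%.

1.32%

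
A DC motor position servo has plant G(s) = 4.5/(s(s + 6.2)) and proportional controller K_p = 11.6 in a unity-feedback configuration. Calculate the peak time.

Closed-loop characteristic equation: s² + 6.2s + 52.2 = 0, so ω_n = 7.225 rad/s and ζ = 6.2/(2·7.225) = 0.4291.
Damped frequency ω_d = ω_n√(1−ζ²) = 6.526 rad/s, so peak time T_p = π/ω_d = 0.481 s.

T_p = 0.481 s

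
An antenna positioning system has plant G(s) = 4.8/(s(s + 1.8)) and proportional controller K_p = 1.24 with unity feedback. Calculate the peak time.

T_p = 1.39 s

The closed-loop denominator s² + 1.8s + 5.952 gives ω_n = √5.952 = 2.44 and ζ = 1.8/(2ω_n) = 0.3689.
Damped frequency ω_d = ω_n√(1−ζ²) = 2.268 rad/s, so peak time T_p = π/ω_d = 1.39 s.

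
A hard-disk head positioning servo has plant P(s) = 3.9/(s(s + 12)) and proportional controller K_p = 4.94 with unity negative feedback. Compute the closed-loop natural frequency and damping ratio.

1 + K_p·P(s) = 0 gives s² + 12s + 19.27 = 0.
So ω_n² = 19.27 ⇒ ω_n = 4.389 rad/s, and ζ = 12/(2ω_n) = 1.37.

ω_n = 4.39 rad/s, ζ = 1.37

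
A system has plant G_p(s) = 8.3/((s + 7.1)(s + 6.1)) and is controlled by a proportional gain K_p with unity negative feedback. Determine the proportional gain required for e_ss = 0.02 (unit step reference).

K_p = 256

For a type-0 loop with proportional control, e_ss = 1/(1 + K_p·G_p(0)).
G_p(0) = 0.1916. Require 1/(1 + K_p·0.1916) = 0.02, so 1 + 0.1916·K_p = 50.
K_p = (50 − 1)/0.1916 = 256.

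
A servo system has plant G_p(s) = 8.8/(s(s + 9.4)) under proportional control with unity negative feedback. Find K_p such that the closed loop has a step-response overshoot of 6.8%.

K_p = 5.94

From %OS = 100·exp(−πζ/√(1−ζ²)) = 6.8%, ζ = −ln(0.068)/√(π²+ln²(0.068)) = 0.6502.
Characteristic equation s² + 9.4s + 8.8K_p = 0 gives ζ = 9.4/(2√(8.8K_p)).
Setting ζ = 0.6502: √(8.8K_p) = 9.4/(2·0.6502) = 7.229, so K_p = 52.26/8.8 = 5.94.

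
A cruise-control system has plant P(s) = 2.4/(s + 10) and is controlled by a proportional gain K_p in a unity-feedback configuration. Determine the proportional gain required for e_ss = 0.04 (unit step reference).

K_p = 100

The loop is type 0, so e_ss(step) = 1/(1 + K_pos) with K_pos = K_p·P(0).
P(0) = 0.24. Require 1/(1 + K_p·0.24) = 0.04, so 1 + 0.24·K_p = 25.
K_p = (25 − 1)/0.24 = 100.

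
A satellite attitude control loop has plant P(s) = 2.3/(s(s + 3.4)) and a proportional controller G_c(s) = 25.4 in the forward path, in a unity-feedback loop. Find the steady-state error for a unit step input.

0

The open loop G_c(s)P(s) has a pole at the origin (type 1), so the static position error constant is infinite and e_ss = 1/(1+∞) = 0.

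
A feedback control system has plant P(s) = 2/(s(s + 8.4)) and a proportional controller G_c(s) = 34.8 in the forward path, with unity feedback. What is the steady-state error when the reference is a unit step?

The open loop G_c(s)P(s) has a pole at the origin (type 1), so the static position error constant is infinite and e_ss = 1/(1+∞) = 0.

0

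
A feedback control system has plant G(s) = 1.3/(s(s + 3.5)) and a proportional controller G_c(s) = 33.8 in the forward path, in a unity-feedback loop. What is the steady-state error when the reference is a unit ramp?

0.0797

The loop has one pole at the origin (type 1). Velocity error constant K_v = lim_{s→0} s·G_c(s)G(s) = 33.8·1.3/3.5 = 12.55.
Steady-state error to a unit ramp: e_ss = 1/K_v = 0.0797.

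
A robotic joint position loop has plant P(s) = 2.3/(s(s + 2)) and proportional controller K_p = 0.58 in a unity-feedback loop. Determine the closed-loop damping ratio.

ζ = 0.866

With unity feedback the closed-loop characteristic equation is s² + 2s + 0.58·2.3 = s² + 2s + 1.334 = 0.
Matching s² + 2ζω_n s + ω_n²: ω_n = √1.334 = 1.155 rad/s and 2ζω_n = 2, so ζ = 2/(2·1.155) = 0.866.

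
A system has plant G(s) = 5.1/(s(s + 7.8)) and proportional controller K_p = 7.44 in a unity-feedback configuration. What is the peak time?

The closed-loop denominator s² + 7.8s + 37.94 gives ω_n = √37.94 = 6.16 and ζ = 7.8/(2ω_n) = 0.6331.
Damped frequency ω_d = ω_n√(1−ζ²) = 4.768 rad/s, so peak time T_p = π/ω_d = 0.659 s.

T_p = 0.659 s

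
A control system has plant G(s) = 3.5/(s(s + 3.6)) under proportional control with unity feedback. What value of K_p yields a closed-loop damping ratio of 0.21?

K_p = 21

Closed-loop characteristic equation: s² + 3.6s + K_p·3.5 = 0.
So ω_n = √(3.5K_p) and 2ζω_n = 3.6, giving ζ = 3.6/(2√(3.5K_p)).
Setting ζ = 0.21: √(3.5K_p) = 3.6/(2·0.21) = 8.571, so K_p = 73.47/3.5 = 21.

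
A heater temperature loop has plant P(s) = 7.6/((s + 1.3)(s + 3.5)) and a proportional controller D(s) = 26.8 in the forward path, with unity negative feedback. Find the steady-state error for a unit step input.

0.0219

The loop is type 0. Static position error constant K_pos = D(0)·P(0) = 26.8·1.67 = 44.76.
Steady-state error to a unit step: e_ss = 1/(1+K_pos) = 1/45.76 = 0.0219.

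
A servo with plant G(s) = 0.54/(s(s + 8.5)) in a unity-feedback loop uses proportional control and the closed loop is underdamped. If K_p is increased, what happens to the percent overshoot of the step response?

increase

Characteristic equation s² + 8.5s + K_p·0.54 = 0: raising K_p raises ω_n while 2ζω_n = 8.5 is fixed, so ζ falls and overshoot grows.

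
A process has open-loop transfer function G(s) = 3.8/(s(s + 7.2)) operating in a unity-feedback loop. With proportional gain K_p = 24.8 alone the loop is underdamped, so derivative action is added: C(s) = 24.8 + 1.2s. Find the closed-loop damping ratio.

Forward path: (24.8 + 1.2s)·3.8/(s(s+7.2)). The closed-loop characteristic equation is s² + (7.2 + 3.8·1.2)s + 3.8·24.8 = 0.
That is s² + 11.76s + 94.24 = 0, so ω_n = 9.708 rad/s and ζ = 11.76/(2·9.708) = 0.6057.

ζ = 0.606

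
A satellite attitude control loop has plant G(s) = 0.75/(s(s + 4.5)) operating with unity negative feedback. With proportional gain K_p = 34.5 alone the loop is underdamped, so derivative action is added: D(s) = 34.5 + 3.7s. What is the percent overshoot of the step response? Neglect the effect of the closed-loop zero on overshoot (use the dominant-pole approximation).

4.02%

Forward path: (34.5 + 3.7s)·0.75/(s(s+4.5)). The closed-loop characteristic equation is s² + (4.5 + 0.75·3.7)s + 0.75·34.5 = 0.
That is s² + 7.275s + 25.88 = 0, so ω_n = 5.087 rad/s and ζ = 7.275/(2·5.087) = 0.7151.
%OS = 100·exp(−πζ/√(1−ζ²)) = 4.02%.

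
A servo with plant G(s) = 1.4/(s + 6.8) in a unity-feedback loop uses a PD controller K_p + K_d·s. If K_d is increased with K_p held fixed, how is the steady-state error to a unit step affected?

unchanged

At s = 0 the derivative term contributes nothing: C(0) = K_p regardless of K_d, so K_pos = K_p·G(0) and e_ss are unchanged.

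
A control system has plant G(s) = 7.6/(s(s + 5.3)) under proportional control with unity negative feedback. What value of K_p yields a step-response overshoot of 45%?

K_p = 15.2

From %OS = 100·exp(−πζ/√(1−ζ²)) = 45%, ζ = −ln(0.45)/√(π²+ln²(0.45)) = 0.2463.
Characteristic equation s² + 5.3s + 7.6K_p = 0 gives ζ = 5.3/(2√(7.6K_p)).
Setting ζ = 0.2463: √(7.6K_p) = 5.3/(2·0.2463) = 10.76, so K_p = 115.7/7.6 = 15.2.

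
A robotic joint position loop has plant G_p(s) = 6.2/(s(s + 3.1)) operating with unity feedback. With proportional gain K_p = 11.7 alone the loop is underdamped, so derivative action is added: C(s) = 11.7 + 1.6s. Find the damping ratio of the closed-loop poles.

Forward path: (11.7 + 1.6s)·6.2/(s(s+3.1)). The closed-loop characteristic equation is s² + (3.1 + 6.2·1.6)s + 6.2·11.7 = 0.
That is s² + 13.02s + 72.54 = 0, so ω_n = 8.517 rad/s and ζ = 13.02/(2·8.517) = 0.7643.

ζ = 0.764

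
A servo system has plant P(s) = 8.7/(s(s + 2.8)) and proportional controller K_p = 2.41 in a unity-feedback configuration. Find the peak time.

T_p = 0.721 s

Closed-loop characteristic equation: s² + 2.8s + 20.97 = 0, so ω_n = 4.579 rad/s and ζ = 2.8/(2·4.579) = 0.3057.
Damped frequency ω_d = ω_n√(1−ζ²) = 4.36 rad/s, so peak time T_p = π/ω_d = 0.721 s.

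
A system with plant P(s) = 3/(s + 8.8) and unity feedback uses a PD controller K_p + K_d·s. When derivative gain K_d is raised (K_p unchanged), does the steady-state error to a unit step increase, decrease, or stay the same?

K_d affects only the transient (the s-coefficient); the DC loop gain, and hence e_ss, depends only on K_p.

unchanged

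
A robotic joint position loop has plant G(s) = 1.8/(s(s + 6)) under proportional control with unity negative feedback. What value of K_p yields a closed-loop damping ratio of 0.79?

Closed-loop characteristic equation: s² + 6s + K_p·1.8 = 0.
So ω_n = √(1.8K_p) and 2ζω_n = 6, giving ζ = 6/(2√(1.8K_p)).
Setting ζ = 0.79: √(1.8K_p) = 6/(2·0.79) = 3.797, so K_p = 14.42/1.8 = 8.01.

K_p = 8.01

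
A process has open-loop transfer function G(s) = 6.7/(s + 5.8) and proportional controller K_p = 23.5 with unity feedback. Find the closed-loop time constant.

τ = 0.00613 s

Closed-loop transfer function: T(s) = K_p·G(s)/(1 + K_p·G(s)) = 157.5/(s + 5.8 + 157.5) = 157.5/(s + 163.3).
Time constant τ = 1/163.3 = 0.00613 s.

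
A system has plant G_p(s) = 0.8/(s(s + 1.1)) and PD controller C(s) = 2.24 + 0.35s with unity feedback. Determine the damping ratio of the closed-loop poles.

ζ = 0.515

Forward path: (2.24 + 0.35s)·0.8/(s(s+1.1)). The closed-loop characteristic equation is s² + (1.1 + 0.8·0.35)s + 0.8·2.24 = 0.
That is s² + 1.38s + 1.792 = 0, so ω_n = 1.339 rad/s and ζ = 1.38/(2·1.339) = 0.5154.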